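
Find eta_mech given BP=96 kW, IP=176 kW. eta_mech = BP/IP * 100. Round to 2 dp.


eta_mech = (BP / IP) * 100
Ratio = 96 / 176 = 0.5455
eta_mech = 0.5455 * 100 = 54.55%


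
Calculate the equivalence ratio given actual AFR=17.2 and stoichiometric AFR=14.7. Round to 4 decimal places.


phi = AFR_stoich / AFR_actual
phi = 14.7 / 17.2 = 0.8547


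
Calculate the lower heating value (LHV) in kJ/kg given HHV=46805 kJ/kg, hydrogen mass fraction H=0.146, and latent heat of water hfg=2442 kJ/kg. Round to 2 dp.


LHV = HHV - hfg * 9 * H
Water correction = 2442 * 9 * 0.146 = 3208.788 kJ/kg
LHV = 46805 - 3208.788 = 43596.21 kJ/kg


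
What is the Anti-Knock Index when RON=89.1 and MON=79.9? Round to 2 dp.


AKI = (RON + MON) / 2
AKI = (89.1 + 79.9) / 2
AKI = 169.0 / 2 = 84.50


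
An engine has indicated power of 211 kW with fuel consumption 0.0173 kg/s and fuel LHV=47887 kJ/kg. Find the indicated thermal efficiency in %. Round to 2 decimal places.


eta_ith = (IP / (mf * LHV)) * 100
Denominator = 0.0173 * 47887 = 828.4451 kW
eta_ith = (211 / 828.4451) * 100 = 25.47%


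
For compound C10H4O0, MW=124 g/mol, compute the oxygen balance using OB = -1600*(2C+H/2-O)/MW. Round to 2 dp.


OB = -1600 * (2C + H/2 - O) / MW
Inner = 2*10 + 4/2 - 0 = 22.00
OB = -1600 * 22.00 / 124 = -283.87%


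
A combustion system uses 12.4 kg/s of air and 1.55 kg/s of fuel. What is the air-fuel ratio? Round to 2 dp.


AFR = m_air / m_fuel
AFR = 12.4 / 1.55 = 8.00


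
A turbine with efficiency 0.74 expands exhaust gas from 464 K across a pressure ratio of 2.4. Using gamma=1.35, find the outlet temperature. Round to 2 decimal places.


T_out = T_in * (1 - eta * (1 - PR^(-(gamma-1)/gamma)))
Exponent = -(1.35-1)/1.35 = -0.25925926
PR^exp = 2.4^(-0.25925926) = 0.79694200
Factor = 1 - 0.74*(1 - 0.79694200) = 0.84973708
T_out = 464 * 0.84973708 = 394.28 K


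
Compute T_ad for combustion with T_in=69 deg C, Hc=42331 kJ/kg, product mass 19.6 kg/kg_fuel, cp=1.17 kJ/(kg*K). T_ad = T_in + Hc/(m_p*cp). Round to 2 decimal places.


T_ad = T_in + Hc / (m_p * cp)
Denominator = 19.6 * 1.17 = 22.9320
Temperature rise = 42331 / 22.9320 = 1845.94 K
T_ad = 69 + 1845.94 = 1914.94 deg C


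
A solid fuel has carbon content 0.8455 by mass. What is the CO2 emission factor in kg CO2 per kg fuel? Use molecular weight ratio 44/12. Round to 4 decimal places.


EF = C_frac * (M_CO2 / M_C)
EF = 0.8455 * (44/12)
EF = 0.8455 * 3.666667 = 3.1002 kg_CO2/kg_fuel


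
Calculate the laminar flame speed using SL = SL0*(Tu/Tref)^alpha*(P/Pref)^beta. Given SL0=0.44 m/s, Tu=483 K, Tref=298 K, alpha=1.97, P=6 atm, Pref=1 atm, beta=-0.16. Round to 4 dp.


SL = SL0 * (Tu/Tref)^alpha * (P/Pref)^beta
T ratio = 483/298 = 1.62080537
(T ratio)^alpha = 1.62080537^1.97 = 2.589225
(P/Pref)^beta = 6^(-0.16) = 0.750751
SL = 0.44 * 2.589225 * 0.750751 = 0.8553 m/s


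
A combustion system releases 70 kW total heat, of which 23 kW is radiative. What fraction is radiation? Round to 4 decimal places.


f_rad = Q_rad / Q_total
f_rad = 23 / 70 = 0.3286


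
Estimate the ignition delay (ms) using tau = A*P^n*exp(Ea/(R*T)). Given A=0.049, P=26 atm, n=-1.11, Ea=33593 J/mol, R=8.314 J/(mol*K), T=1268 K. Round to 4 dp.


tau = A * P^n * exp(Ea/(R*T))
P^n = 26^(-1.11) = 0.02687693
Ea/(R*T) = 33593/(8.314*1268) = 3.186541
exp(Ea/(R*T)) = 24.204560
tau = 0.049 * 0.02687693 * 24.204560 = 0.0319 ms


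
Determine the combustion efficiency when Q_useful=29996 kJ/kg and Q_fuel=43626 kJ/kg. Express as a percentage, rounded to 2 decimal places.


Efficiency = (Q_useful / Q_fuel) * 100
Efficiency = (29996 / 43626) * 100
Efficiency = 0.6876 * 100 = 68.76%


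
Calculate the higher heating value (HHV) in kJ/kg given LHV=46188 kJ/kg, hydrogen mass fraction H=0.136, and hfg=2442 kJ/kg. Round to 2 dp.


HHV = LHV + hfg * 9 * H
Water addition = 2442 * 9 * 0.136 = 2989.008 kJ/kg
HHV = 46188 + 2989.008 = 49177.01 kJ/kg


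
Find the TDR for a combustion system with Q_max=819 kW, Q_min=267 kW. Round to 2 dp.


TDR = Q_max / Q_min
TDR = 819 / 267 = 3.07


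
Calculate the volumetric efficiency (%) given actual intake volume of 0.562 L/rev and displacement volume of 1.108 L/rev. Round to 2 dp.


eta_v = (V_actual / V_disp) * 100
Ratio = 0.562 / 1.108 = 0.5072
eta_v = 0.5072 * 100 = 50.72%


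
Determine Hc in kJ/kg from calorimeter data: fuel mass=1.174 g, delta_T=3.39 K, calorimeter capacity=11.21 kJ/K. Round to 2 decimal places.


Hc = C_cal * delta_T / m_fuel
Q_released = 11.21 * 3.39 = 38.0019 kJ
m_fuel = 1.174 g = 1.174/1000 kg = 0.001174 kg
Hc = 38.0019 / 0.001174 = 32369.59 kJ/kg


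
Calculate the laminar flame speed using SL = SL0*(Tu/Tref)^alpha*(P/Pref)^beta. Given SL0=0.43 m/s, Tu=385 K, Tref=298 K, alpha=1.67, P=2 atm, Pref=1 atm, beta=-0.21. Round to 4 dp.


SL = SL0 * (Tu/Tref)^alpha * (P/Pref)^beta
T ratio = 385/298 = 1.29194631
(T ratio)^alpha = 1.29194631^1.67 = 1.533834
(P/Pref)^beta = 2^(-0.21) = 0.864537
SL = 0.43 * 1.533834 * 0.864537 = 0.5702 m/s


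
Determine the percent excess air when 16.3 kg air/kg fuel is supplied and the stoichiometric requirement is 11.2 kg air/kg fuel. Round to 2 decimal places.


Excess air = actual - stoichiometric = 16.3 - 11.2 = 5.10 kg/kg fuel
Excess air % = (excess / stoich) * 100 = (5.10 / 11.2) * 100 = 45.54%


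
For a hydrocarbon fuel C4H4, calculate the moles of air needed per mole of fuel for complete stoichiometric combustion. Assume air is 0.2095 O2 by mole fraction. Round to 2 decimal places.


Balanced combustion: C4H4 + 5 O2 -> 4 CO2 + 2 H2O
O2 needed = C + H/4 = 4 + 4/4 = 5.00 moles
Air moles = O2 / 0.2095 = 5.00 / 0.2095 = 23.87 moles air


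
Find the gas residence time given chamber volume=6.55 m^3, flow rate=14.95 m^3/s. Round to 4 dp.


tau = V / Q_flow
tau = 6.55 / 14.95 = 0.4381 s


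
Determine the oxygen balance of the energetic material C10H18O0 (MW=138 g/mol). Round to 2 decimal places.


OB = -1600 * (2C + H/2 - O) / MW
Inner = 2*10 + 18/2 - 0 = 29.00
OB = -1600 * 29.00 / 138 = -336.23%


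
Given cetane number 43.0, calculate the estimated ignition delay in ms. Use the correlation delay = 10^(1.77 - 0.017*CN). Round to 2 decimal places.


delay = 10^(1.77 - 0.017*CN)
Exponent = 1.77 - 0.017*43.0 = 1.0390
delay = 10^1.0390 = 10.94 ms


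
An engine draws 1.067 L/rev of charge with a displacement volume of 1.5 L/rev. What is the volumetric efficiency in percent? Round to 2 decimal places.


eta_v = (V_actual / V_disp) * 100
Ratio = 1.067 / 1.5 = 0.7113
eta_v = 0.7113 * 100 = 71.13%


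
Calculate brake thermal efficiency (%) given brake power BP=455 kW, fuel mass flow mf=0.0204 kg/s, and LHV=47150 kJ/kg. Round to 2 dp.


eta_BTE = (BP / (mf * LHV)) * 100
Denominator = 0.0204 * 47150 = 961.8600 kW
eta_BTE = (455 / 961.8600) * 100 = 47.30%


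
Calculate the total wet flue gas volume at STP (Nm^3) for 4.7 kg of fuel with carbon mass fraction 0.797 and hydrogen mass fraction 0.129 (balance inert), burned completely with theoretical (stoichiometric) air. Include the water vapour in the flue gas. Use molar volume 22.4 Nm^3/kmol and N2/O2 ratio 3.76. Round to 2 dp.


Per kg fuel: CO2 = (C/12 kmol)*22.4 = (0.797/12)*22.4 = 1.48773 Nm^3
Per kg fuel: H2O = (H/2 kmol)*22.4 = (0.129/2)*22.4 = 1.44480 Nm^3
O2 needed per kg fuel = C/12 + H/4 = 0.797/12 + 0.129/4 = 0.09866667 kmol
Per kg fuel: N2 = O2*3.76*22.4 = 0.09866667*3.76*22.4 = 8.31010 Nm^3
Total per kg = 1.48773 + 1.44480 + 8.31010 = 11.24263 Nm^3
Total = 11.24263 * 4.7 = 52.84 Nm^3


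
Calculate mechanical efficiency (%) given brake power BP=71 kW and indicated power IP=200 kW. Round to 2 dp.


eta_mech = (BP / IP) * 100
Ratio = 71 / 200 = 0.3550
eta_mech = 0.3550 * 100 = 35.50%


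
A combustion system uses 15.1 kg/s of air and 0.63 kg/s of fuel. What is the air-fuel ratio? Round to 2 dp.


AFR = m_air / m_fuel
AFR = 15.1 / 0.63 = 23.97


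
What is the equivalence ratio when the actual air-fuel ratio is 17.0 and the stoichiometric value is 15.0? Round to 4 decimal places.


phi = AFR_stoich / AFR_actual
phi = 15.0 / 17.0 = 0.8824


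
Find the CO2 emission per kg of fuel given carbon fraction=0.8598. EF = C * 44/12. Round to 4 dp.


EF = C_frac * (M_CO2 / M_C)
EF = 0.8598 * (44/12)
EF = 0.8598 * 3.666667 = 3.1526 kg_CO2/kg_fuel


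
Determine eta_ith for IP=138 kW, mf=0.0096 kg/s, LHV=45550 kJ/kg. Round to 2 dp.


eta_ith = (IP / (mf * LHV)) * 100
Denominator = 0.0096 * 45550 = 437.2800 kW
eta_ith = (138 / 437.2800) * 100 = 31.56%


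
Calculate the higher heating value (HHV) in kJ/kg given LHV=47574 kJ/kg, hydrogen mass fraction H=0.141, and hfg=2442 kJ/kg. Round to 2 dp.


HHV = LHV + hfg * 9 * H
Water addition = 2442 * 9 * 0.141 = 3098.898 kJ/kg
HHV = 47574 + 3098.898 = 50672.90 kJ/kg


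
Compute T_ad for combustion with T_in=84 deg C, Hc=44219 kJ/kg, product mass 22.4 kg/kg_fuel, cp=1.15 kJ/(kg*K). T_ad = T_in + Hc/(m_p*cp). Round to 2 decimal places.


T_ad = T_in + Hc / (m_p * cp)
Denominator = 22.4 * 1.15 = 25.7600
Temperature rise = 44219 / 25.7600 = 1716.58 K
T_ad = 84 + 1716.58 = 1800.58 deg C


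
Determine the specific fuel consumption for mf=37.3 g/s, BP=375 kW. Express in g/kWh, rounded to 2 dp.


SFC = (mf / BP) * 3600
Rate = 37.3 / 375 = 0.099467 g/(s*kW)
SFC = 0.099467 * 3600 = 358.08 g/kWh


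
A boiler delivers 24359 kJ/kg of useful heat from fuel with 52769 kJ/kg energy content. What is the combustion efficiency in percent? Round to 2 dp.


Efficiency = (Q_useful / Q_fuel) * 100
Efficiency = (24359 / 52769) * 100
Efficiency = 0.4616 * 100 = 46.16%


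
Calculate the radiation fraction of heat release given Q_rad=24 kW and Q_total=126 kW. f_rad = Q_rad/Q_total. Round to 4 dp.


f_rad = Q_rad / Q_total
f_rad = 24 / 126 = 0.1905


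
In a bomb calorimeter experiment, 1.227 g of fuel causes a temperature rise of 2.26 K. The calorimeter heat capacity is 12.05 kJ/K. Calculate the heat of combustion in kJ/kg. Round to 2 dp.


Hc = C_cal * delta_T / m_fuel
Q_released = 12.05 * 2.26 = 27.2330 kJ
m_fuel = 1.227 g = 1.227/1000 kg = 0.001227 kg
Hc = 27.2330 / 0.001227 = 22194.78 kJ/kg


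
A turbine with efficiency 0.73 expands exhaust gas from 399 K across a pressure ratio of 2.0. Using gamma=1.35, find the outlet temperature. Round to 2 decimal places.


T_out = T_in * (1 - eta * (1 - PR^(-(gamma-1)/gamma)))
Exponent = -(1.35-1)/1.35 = -0.25925926
PR^exp = 2.0^(-0.25925926) = 0.83551680
Factor = 1 - 0.73*(1 - 0.83551680) = 0.87992726
T_out = 399 * 0.87992726 = 351.09 K


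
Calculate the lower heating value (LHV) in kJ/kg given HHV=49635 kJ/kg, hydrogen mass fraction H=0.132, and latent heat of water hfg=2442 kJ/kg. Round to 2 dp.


LHV = HHV - hfg * 9 * H
Water correction = 2442 * 9 * 0.132 = 2901.096 kJ/kg
LHV = 49635 - 2901.096 = 46733.90 kJ/kg


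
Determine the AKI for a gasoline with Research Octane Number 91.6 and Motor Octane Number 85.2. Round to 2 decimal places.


AKI = (RON + MON) / 2
AKI = (91.6 + 85.2) / 2
AKI = 176.8 / 2 = 88.40


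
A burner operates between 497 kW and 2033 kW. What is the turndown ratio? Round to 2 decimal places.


TDR = Q_max / Q_min
TDR = 2033 / 497 = 4.09


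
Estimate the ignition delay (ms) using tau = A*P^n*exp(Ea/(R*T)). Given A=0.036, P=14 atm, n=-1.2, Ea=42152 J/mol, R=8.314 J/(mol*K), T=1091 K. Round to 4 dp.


tau = A * P^n * exp(Ea/(R*T))
P^n = 14^(-1.2) = 0.04213533
Ea/(R*T) = 42152/(8.314*1091) = 4.647115
exp(Ea/(R*T)) = 104.283687
tau = 0.036 * 0.04213533 * 104.283687 = 0.1582 ms


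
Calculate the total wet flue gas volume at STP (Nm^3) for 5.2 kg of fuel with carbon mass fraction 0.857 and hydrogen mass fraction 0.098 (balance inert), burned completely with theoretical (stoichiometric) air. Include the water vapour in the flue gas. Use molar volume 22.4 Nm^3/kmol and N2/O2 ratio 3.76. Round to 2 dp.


Per kg fuel: CO2 = (C/12 kmol)*22.4 = (0.857/12)*22.4 = 1.59973 Nm^3
Per kg fuel: H2O = (H/2 kmol)*22.4 = (0.098/2)*22.4 = 1.09760 Nm^3
O2 needed per kg fuel = C/12 + H/4 = 0.857/12 + 0.098/4 = 0.09591667 kmol
Per kg fuel: N2 = O2*3.76*22.4 = 0.09591667*3.76*22.4 = 8.07849 Nm^3
Total per kg = 1.59973 + 1.09760 + 8.07849 = 10.77582 Nm^3
Total = 10.77582 * 5.2 = 56.03 Nm^3


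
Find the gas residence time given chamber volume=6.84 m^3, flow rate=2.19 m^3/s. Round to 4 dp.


tau = V / Q_flow
tau = 6.84 / 2.19 = 3.1233 s


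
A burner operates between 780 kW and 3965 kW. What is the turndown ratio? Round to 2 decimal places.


TDR = Q_max / Q_min
TDR = 3965 / 780 = 5.08


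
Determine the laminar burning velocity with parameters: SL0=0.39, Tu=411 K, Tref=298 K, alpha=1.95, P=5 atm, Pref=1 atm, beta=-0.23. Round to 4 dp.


SL = SL0 * (Tu/Tref)^alpha * (P/Pref)^beta
T ratio = 411/298 = 1.37919463
(T ratio)^alpha = 1.37919463^1.95 = 1.871845
(P/Pref)^beta = 5^(-0.23) = 0.690616
SL = 0.39 * 1.871845 * 0.690616 = 0.5042 m/s


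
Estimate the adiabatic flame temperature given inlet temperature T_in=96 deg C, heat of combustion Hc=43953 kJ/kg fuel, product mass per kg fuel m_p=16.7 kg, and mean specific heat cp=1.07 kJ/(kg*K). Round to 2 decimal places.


T_ad = T_in + Hc / (m_p * cp)
Denominator = 16.7 * 1.07 = 17.8690
Temperature rise = 43953 / 17.8690 = 2459.73 K
T_ad = 96 + 2459.73 = 2555.73 deg C


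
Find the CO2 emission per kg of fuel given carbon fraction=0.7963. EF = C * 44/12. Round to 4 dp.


EF = C_frac * (M_CO2 / M_C)
EF = 0.7963 * (44/12)
EF = 0.7963 * 3.666667 = 2.9198 kg_CO2/kg_fuel


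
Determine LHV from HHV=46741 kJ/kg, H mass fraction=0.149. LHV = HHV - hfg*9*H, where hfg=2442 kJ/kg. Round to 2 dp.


LHV = HHV - hfg * 9 * H
Water correction = 2442 * 9 * 0.149 = 3274.722 kJ/kg
LHV = 46741 - 3274.722 = 43466.28 kJ/kg


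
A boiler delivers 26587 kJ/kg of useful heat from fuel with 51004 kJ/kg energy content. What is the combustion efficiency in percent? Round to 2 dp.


Efficiency = (Q_useful / Q_fuel) * 100
Efficiency = (26587 / 51004) * 100
Efficiency = 0.5213 * 100 = 52.13%


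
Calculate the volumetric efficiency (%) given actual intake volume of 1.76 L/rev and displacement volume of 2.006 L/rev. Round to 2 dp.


eta_v = (V_actual / V_disp) * 100
Ratio = 1.76 / 2.006 = 0.8774
eta_v = 0.8774 * 100 = 87.74%


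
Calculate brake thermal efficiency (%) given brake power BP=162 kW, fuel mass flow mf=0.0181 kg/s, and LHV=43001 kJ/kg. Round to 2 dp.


eta_BTE = (BP / (mf * LHV)) * 100
Denominator = 0.0181 * 43001 = 778.3181 kW
eta_BTE = (162 / 778.3181) * 100 = 20.81%


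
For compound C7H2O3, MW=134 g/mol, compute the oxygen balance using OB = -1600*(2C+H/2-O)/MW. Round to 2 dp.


OB = -1600 * (2C + H/2 - O) / MW
Inner = 2*7 + 2/2 - 3 = 12.00
OB = -1600 * 12.00 / 134 = -143.28%


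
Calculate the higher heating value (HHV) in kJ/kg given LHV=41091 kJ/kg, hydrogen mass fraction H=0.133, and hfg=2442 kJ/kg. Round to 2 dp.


HHV = LHV + hfg * 9 * H
Water addition = 2442 * 9 * 0.133 = 2923.074 kJ/kg
HHV = 41091 + 2923.074 = 44014.07 kJ/kg


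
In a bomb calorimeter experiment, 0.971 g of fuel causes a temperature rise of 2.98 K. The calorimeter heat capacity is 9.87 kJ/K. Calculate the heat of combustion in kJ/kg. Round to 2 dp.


Hc = C_cal * delta_T / m_fuel
Q_released = 9.87 * 2.98 = 29.4126 kJ
m_fuel = 0.971 g = 0.971/1000 kg = 0.000971 kg
Hc = 29.4126 / 0.000971 = 30291.04 kJ/kg


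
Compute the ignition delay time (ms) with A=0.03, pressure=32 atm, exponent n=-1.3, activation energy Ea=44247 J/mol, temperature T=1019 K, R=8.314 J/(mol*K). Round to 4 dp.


tau = A * P^n * exp(Ea/(R*T))
P^n = 32^(-1.3) = 0.01104854
Ea/(R*T) = 44247/(8.314*1019) = 5.222755
exp(Ea/(R*T)) = 185.444319
tau = 0.03 * 0.01104854 * 185.444319 = 0.0615 ms


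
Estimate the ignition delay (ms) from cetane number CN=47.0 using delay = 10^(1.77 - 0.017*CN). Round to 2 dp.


delay = 10^(1.77 - 0.017*CN)
Exponent = 1.77 - 0.017*47.0 = 0.9710
delay = 10^0.9710 = 9.35 ms


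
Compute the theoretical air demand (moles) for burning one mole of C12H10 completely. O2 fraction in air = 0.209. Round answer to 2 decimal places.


Balanced combustion: C12H10 + 14.5 O2 -> 12 CO2 + 5 H2O
O2 needed = C + H/4 = 12 + 10/4 = 14.50 moles
Air moles = O2 / 0.209 = 14.50 / 0.209 = 69.38 moles air


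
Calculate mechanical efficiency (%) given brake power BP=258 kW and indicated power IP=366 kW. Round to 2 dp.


eta_mech = (BP / IP) * 100
Ratio = 258 / 366 = 0.7049
eta_mech = 0.7049 * 100 = 70.49%


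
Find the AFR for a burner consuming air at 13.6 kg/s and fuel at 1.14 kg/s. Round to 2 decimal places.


AFR = m_air / m_fuel
AFR = 13.6 / 1.14 = 11.93


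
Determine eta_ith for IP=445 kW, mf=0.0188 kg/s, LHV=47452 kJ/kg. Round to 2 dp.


eta_ith = (IP / (mf * LHV)) * 100
Denominator = 0.0188 * 47452 = 892.0976 kW
eta_ith = (445 / 892.0976) * 100 = 49.88%


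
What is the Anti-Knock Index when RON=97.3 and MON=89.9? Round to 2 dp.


AKI = (RON + MON) / 2
AKI = (97.3 + 89.9) / 2
AKI = 187.2 / 2 = 93.60


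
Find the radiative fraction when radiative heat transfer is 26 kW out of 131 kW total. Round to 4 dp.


f_rad = Q_rad / Q_total
f_rad = 26 / 131 = 0.1985


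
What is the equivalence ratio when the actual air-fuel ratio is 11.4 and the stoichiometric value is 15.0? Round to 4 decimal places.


phi = AFR_stoich / AFR_actual
phi = 15.0 / 11.4 = 1.3158


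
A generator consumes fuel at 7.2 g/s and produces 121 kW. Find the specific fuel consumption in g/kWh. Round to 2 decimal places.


SFC = (mf / BP) * 3600
Rate = 7.2 / 121 = 0.059504 g/(s*kW)
SFC = 0.059504 * 3600 = 214.21 g/kWh


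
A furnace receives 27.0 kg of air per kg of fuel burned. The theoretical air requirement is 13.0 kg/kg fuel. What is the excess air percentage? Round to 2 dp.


Excess air = actual - stoichiometric = 27.0 - 13.0 = 14.00 kg/kg fuel
Excess air % = (excess / stoich) * 100 = (14.00 / 13.0) * 100 = 107.69%


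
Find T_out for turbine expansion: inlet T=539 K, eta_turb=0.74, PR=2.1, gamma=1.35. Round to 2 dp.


T_out = T_in * (1 - eta * (1 - PR^(-(gamma-1)/gamma)))
Exponent = -(1.35-1)/1.35 = -0.25925926
PR^exp = 2.1^(-0.25925926) = 0.82501466
Factor = 1 - 0.74*(1 - 0.82501466) = 0.87051085
T_out = 539 * 0.87051085 = 469.21 K


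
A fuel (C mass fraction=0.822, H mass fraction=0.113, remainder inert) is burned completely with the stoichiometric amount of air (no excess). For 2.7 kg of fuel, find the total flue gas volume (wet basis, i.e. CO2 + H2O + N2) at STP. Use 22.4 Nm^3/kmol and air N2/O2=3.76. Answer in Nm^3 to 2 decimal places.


Per kg fuel: CO2 = (C/12 kmol)*22.4 = (0.822/12)*22.4 = 1.53440 Nm^3
Per kg fuel: H2O = (H/2 kmol)*22.4 = (0.113/2)*22.4 = 1.26560 Nm^3
O2 needed per kg fuel = C/12 + H/4 = 0.822/12 + 0.113/4 = 0.09675000 kmol
Per kg fuel: N2 = O2*3.76*22.4 = 0.09675000*3.76*22.4 = 8.14867 Nm^3
Total per kg = 1.53440 + 1.26560 + 8.14867 = 10.94867 Nm^3
Total = 10.94867 * 2.7 = 29.56 Nm^3


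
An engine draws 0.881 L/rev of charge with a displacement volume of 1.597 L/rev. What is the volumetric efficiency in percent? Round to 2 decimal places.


eta_v = (V_actual / V_disp) * 100
Ratio = 0.881 / 1.597 = 0.5517
eta_v = 0.5517 * 100 = 55.17%


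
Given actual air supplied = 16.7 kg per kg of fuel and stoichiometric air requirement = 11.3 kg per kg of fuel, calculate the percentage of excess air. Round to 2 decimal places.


Excess air = actual - stoichiometric = 16.7 - 11.3 = 5.40 kg/kg fuel
Excess air % = (excess / stoich) * 100 = (5.40 / 11.3) * 100 = 47.79%


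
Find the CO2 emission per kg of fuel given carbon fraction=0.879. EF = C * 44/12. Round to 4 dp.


EF = C_frac * (M_CO2 / M_C)
EF = 0.879 * (44/12)
EF = 0.879 * 3.666667 = 3.2230 kg_CO2/kg_fuel


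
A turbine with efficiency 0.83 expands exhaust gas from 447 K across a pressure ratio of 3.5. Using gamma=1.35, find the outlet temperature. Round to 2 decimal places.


T_out = T_in * (1 - eta * (1 - PR^(-(gamma-1)/gamma)))
Exponent = -(1.35-1)/1.35 = -0.25925926
PR^exp = 3.5^(-0.25925926) = 0.72267881
Factor = 1 - 0.83*(1 - 0.72267881) = 0.76982341
T_out = 447 * 0.76982341 = 344.11 K


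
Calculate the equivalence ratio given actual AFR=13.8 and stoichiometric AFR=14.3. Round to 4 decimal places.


phi = AFR_stoich / AFR_actual
phi = 14.3 / 13.8 = 1.0362


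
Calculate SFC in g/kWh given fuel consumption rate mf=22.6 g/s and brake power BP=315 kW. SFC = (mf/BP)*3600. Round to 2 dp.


SFC = (mf / BP) * 3600
Rate = 22.6 / 315 = 0.071746 g/(s*kW)
SFC = 0.071746 * 3600 = 258.29 g/kWh


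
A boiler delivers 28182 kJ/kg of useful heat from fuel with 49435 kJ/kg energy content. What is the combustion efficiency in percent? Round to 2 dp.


Efficiency = (Q_useful / Q_fuel) * 100
Efficiency = (28182 / 49435) * 100
Efficiency = 0.5701 * 100 = 57.01%


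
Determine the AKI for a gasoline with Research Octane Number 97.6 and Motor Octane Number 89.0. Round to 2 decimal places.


AKI = (RON + MON) / 2
AKI = (97.6 + 89.0) / 2
AKI = 186.6 / 2 = 93.30


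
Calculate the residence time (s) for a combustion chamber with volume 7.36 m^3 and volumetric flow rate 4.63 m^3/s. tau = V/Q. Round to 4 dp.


tau = V / Q_flow
tau = 7.36 / 4.63 = 1.5896 s


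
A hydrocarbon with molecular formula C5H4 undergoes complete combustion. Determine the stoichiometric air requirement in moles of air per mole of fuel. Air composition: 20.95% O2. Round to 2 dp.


Balanced combustion: C5H4 + 6 O2 -> 5 CO2 + 2 H2O
O2 needed = C + H/4 = 5 + 4/4 = 6.00 moles
Air moles = O2 / 0.2095 = 6.00 / 0.2095 = 28.64 moles air


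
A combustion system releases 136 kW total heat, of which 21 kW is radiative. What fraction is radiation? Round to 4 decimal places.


f_rad = Q_rad / Q_total
f_rad = 21 / 136 = 0.1544


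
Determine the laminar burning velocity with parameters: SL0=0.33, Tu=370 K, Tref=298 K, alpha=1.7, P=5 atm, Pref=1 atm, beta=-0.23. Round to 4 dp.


SL = SL0 * (Tu/Tref)^alpha * (P/Pref)^beta
T ratio = 370/298 = 1.24161074
(T ratio)^alpha = 1.24161074^1.7 = 1.444692
(P/Pref)^beta = 5^(-0.23) = 0.690616
SL = 0.33 * 1.444692 * 0.690616 = 0.3293 m/s


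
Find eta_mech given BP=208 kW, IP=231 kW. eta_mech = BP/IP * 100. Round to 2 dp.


eta_mech = (BP / IP) * 100
Ratio = 208 / 231 = 0.9004
eta_mech = 0.9004 * 100 = 90.04%


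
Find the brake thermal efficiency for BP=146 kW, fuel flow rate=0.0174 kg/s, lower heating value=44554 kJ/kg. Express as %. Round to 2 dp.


eta_BTE = (BP / (mf * LHV)) * 100
Denominator = 0.0174 * 44554 = 775.2396 kW
eta_BTE = (146 / 775.2396) * 100 = 18.83%


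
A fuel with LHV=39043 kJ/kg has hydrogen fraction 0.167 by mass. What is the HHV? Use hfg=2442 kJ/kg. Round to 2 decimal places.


HHV = LHV + hfg * 9 * H
Water addition = 2442 * 9 * 0.167 = 3670.326 kJ/kg
HHV = 39043 + 3670.326 = 42713.33 kJ/kg


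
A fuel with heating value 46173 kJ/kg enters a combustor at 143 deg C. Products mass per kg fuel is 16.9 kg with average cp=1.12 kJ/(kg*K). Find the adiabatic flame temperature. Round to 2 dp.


T_ad = T_in + Hc / (m_p * cp)
Denominator = 16.9 * 1.12 = 18.9280
Temperature rise = 46173 / 18.9280 = 2439.40 K
T_ad = 143 + 2439.40 = 2582.40 deg C


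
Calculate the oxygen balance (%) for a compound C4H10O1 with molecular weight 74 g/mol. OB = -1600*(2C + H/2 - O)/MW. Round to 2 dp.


OB = -1600 * (2C + H/2 - O) / MW
Inner = 2*4 + 10/2 - 1 = 12.00
OB = -1600 * 12.00 / 74 = -259.46%


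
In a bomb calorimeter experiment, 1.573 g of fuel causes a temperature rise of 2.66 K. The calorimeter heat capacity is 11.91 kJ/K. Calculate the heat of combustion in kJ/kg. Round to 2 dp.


Hc = C_cal * delta_T / m_fuel
Q_released = 11.91 * 2.66 = 31.6806 kJ
m_fuel = 1.573 g = 1.573/1000 kg = 0.001573 kg
Hc = 31.6806 / 0.001573 = 20140.24 kJ/kg


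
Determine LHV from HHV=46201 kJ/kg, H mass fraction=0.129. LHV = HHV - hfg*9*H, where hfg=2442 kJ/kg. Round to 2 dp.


LHV = HHV - hfg * 9 * H
Water correction = 2442 * 9 * 0.129 = 2835.162 kJ/kg
LHV = 46201 - 2835.162 = 43365.84 kJ/kg


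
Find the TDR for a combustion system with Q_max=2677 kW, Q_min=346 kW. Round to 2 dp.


TDR = Q_max / Q_min
TDR = 2677 / 346 = 7.74


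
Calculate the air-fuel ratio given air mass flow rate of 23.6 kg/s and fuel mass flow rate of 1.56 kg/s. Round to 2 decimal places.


AFR = m_air / m_fuel
AFR = 23.6 / 1.56 = 15.13


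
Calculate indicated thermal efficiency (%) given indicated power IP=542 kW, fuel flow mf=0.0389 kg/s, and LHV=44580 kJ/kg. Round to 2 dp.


eta_ith = (IP / (mf * LHV)) * 100
Denominator = 0.0389 * 44580 = 1734.1620 kW
eta_ith = (542 / 1734.1620) * 100 = 31.25%


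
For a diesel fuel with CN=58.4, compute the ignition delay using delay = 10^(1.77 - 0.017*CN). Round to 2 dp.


delay = 10^(1.77 - 0.017*CN)
Exponent = 1.77 - 0.017*58.4 = 0.7772
delay = 10^0.7772 = 5.99 ms


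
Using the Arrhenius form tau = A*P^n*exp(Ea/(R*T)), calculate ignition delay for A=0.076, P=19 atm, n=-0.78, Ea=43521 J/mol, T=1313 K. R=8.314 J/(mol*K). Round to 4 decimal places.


tau = A * P^n * exp(Ea/(R*T))
P^n = 19^(-0.78) = 0.10059403
Ea/(R*T) = 43521/(8.314*1313) = 3.986797
exp(Ea/(R*T)) = 53.882027
tau = 0.076 * 0.10059403 * 53.882027 = 0.4119 ms


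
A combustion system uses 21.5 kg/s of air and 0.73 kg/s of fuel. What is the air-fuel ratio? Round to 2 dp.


AFR = m_air / m_fuel
AFR = 21.5 / 0.73 = 29.45


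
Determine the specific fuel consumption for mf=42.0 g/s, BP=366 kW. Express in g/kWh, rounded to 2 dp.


SFC = (mf / BP) * 3600
Rate = 42.0 / 366 = 0.114754 g/(s*kW)
SFC = 0.114754 * 3600 = 413.11 g/kWh


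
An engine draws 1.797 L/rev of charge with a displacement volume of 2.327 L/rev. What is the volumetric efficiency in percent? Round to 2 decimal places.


eta_v = (V_actual / V_disp) * 100
Ratio = 1.797 / 2.327 = 0.7722
eta_v = 0.7722 * 100 = 77.22%


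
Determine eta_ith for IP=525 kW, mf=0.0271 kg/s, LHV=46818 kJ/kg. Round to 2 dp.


eta_ith = (IP / (mf * LHV)) * 100
Denominator = 0.0271 * 46818 = 1268.7678 kW
eta_ith = (525 / 1268.7678) * 100 = 41.38%


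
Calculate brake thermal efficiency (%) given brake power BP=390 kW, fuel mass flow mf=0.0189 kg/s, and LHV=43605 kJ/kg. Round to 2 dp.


eta_BTE = (BP / (mf * LHV)) * 100
Denominator = 0.0189 * 43605 = 824.1345 kW
eta_BTE = (390 / 824.1345) * 100 = 47.32%


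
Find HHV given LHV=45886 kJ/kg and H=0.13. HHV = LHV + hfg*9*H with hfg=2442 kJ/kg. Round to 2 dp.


HHV = LHV + hfg * 9 * H
Water addition = 2442 * 9 * 0.13 = 2857.140 kJ/kg
HHV = 45886 + 2857.140 = 48743.14 kJ/kg


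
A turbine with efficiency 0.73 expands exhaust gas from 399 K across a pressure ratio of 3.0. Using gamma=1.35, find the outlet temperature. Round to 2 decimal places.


T_out = T_in * (1 - eta * (1 - PR^(-(gamma-1)/gamma)))
Exponent = -(1.35-1)/1.35 = -0.25925926
PR^exp = 3.0^(-0.25925926) = 0.75214556
Factor = 1 - 0.73*(1 - 0.75214556) = 0.81906626
T_out = 399 * 0.81906626 = 326.81 K


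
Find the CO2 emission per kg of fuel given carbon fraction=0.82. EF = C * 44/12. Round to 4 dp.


EF = C_frac * (M_CO2 / M_C)
EF = 0.82 * (44/12)
EF = 0.82 * 3.666667 = 3.0067 kg_CO2/kg_fuel


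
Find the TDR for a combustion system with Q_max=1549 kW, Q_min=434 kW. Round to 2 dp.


TDR = Q_max / Q_min
TDR = 1549 / 434 = 3.57


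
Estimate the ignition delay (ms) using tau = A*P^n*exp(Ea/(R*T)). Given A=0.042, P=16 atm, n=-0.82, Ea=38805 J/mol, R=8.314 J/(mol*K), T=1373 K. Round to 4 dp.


tau = A * P^n * exp(Ea/(R*T))
P^n = 16^(-0.82) = 0.10294888
Ea/(R*T) = 38805/(8.314*1373) = 3.399438
exp(Ea/(R*T)) = 29.947266
tau = 0.042 * 0.10294888 * 29.947266 = 0.1295 ms


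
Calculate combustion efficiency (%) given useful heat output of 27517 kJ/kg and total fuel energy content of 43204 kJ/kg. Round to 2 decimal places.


Efficiency = (Q_useful / Q_fuel) * 100
Efficiency = (27517 / 43204) * 100
Efficiency = 0.6369 * 100 = 63.69%


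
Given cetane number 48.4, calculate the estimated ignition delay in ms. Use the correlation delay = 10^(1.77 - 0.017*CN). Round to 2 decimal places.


delay = 10^(1.77 - 0.017*CN)
Exponent = 1.77 - 0.017*48.4 = 0.9472
delay = 10^0.9472 = 8.86 ms


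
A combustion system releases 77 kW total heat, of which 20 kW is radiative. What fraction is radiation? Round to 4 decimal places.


f_rad = Q_rad / Q_total
f_rad = 20 / 77 = 0.2597


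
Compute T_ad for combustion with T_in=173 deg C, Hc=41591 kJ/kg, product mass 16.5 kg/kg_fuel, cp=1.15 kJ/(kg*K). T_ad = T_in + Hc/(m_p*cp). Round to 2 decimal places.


T_ad = T_in + Hc / (m_p * cp)
Denominator = 16.5 * 1.15 = 18.9750
Temperature rise = 41591 / 18.9750 = 2191.88 K
T_ad = 173 + 2191.88 = 2364.88 deg C


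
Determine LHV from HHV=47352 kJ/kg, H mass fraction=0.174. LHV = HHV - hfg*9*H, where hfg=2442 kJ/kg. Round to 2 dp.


LHV = HHV - hfg * 9 * H
Water correction = 2442 * 9 * 0.174 = 3824.172 kJ/kg
LHV = 47352 - 3824.172 = 43527.83 kJ/kg


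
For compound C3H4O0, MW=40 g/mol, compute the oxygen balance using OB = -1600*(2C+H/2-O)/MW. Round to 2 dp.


OB = -1600 * (2C + H/2 - O) / MW
Inner = 2*3 + 4/2 - 0 = 8.00
OB = -1600 * 8.00 / 40 = -320.00%


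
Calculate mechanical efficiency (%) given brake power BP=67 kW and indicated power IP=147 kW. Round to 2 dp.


eta_mech = (BP / IP) * 100
Ratio = 67 / 147 = 0.4558
eta_mech = 0.4558 * 100 = 45.58%


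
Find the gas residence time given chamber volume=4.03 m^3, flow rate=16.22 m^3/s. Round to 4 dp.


tau = V / Q_flow
tau = 4.03 / 16.22 = 0.2485 s


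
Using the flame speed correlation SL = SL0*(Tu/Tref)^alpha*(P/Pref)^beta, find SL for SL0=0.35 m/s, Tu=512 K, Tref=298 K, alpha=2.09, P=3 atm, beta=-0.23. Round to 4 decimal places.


SL = SL0 * (Tu/Tref)^alpha * (P/Pref)^beta
T ratio = 512/298 = 1.71812081
(T ratio)^alpha = 1.71812081^2.09 = 3.099290
(P/Pref)^beta = 3^(-0.23) = 0.776716
SL = 0.35 * 3.099290 * 0.776716 = 0.8425 m/s


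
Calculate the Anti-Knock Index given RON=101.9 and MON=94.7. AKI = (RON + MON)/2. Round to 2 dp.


AKI = (RON + MON) / 2
AKI = (101.9 + 94.7) / 2
AKI = 196.6 / 2 = 98.30


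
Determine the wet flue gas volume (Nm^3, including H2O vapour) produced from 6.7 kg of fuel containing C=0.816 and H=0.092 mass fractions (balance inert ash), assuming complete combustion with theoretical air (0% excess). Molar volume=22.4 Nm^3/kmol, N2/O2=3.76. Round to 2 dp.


Per kg fuel: CO2 = (C/12 kmol)*22.4 = (0.816/12)*22.4 = 1.52320 Nm^3
Per kg fuel: H2O = (H/2 kmol)*22.4 = (0.092/2)*22.4 = 1.03040 Nm^3
O2 needed per kg fuel = C/12 + H/4 = 0.816/12 + 0.092/4 = 0.09100000 kmol
Per kg fuel: N2 = O2*3.76*22.4 = 0.09100000*3.76*22.4 = 7.66438 Nm^3
Total per kg = 1.52320 + 1.03040 + 7.66438 = 10.21798 Nm^3
Total = 10.21798 * 6.7 = 68.46 Nm^3


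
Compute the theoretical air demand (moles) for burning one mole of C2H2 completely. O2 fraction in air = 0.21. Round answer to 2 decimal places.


Balanced combustion: C2H2 + 2.5 O2 -> 2 CO2 + 1 H2O
O2 needed = C + H/4 = 2 + 2/4 = 2.50 moles
Air moles = O2 / 0.21 = 2.50 / 0.21 = 11.90 moles air


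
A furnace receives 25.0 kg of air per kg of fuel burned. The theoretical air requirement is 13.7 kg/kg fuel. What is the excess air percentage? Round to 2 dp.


Excess air = actual - stoichiometric = 25.0 - 13.7 = 11.30 kg/kg fuel
Excess air % = (excess / stoich) * 100 = (11.30 / 13.7) * 100 = 82.48%


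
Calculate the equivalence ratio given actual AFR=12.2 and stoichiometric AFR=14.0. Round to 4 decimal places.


phi = AFR_stoich / AFR_actual
phi = 14.0 / 12.2 = 1.1475


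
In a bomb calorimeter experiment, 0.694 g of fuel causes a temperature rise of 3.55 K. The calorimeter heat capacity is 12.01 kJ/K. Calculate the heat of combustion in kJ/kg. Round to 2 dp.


Hc = C_cal * delta_T / m_fuel
Q_released = 12.01 * 3.55 = 42.6355 kJ
m_fuel = 0.694 g = 0.694/1000 kg = 0.000694 kg
Hc = 42.6355 / 0.000694 = 61434.44 kJ/kg


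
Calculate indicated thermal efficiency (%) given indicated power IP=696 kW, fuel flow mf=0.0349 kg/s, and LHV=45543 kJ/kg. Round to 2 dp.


eta_ith = (IP / (mf * LHV)) * 100
Denominator = 0.0349 * 45543 = 1589.4507 kW
eta_ith = (696 / 1589.4507) * 100 = 43.79%


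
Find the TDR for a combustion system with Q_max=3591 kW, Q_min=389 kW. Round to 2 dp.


TDR = Q_max / Q_min
TDR = 3591 / 389 = 9.23


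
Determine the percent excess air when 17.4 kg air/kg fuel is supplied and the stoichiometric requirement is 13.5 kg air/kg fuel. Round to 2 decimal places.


Excess air = actual - stoichiometric = 17.4 - 13.5 = 3.90 kg/kg fuel
Excess air % = (excess / stoich) * 100 = (3.90 / 13.5) * 100 = 28.89%


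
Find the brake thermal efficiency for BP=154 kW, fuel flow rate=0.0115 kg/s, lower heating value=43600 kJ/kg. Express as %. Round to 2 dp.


eta_BTE = (BP / (mf * LHV)) * 100
Denominator = 0.0115 * 43600 = 501.4000 kW
eta_BTE = (154 / 501.4000) * 100 = 30.71%


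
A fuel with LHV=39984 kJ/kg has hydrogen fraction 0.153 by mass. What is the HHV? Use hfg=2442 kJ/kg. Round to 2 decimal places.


HHV = LHV + hfg * 9 * H
Water addition = 2442 * 9 * 0.153 = 3362.634 kJ/kg
HHV = 39984 + 3362.634 = 43346.63 kJ/kg


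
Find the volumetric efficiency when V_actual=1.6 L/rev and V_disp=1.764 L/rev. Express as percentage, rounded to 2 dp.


eta_v = (V_actual / V_disp) * 100
Ratio = 1.6 / 1.764 = 0.9070
eta_v = 0.9070 * 100 = 90.70%


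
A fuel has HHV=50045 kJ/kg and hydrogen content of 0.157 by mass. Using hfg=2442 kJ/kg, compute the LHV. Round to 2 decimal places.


LHV = HHV - hfg * 9 * H
Water correction = 2442 * 9 * 0.157 = 3450.546 kJ/kg
LHV = 50045 - 3450.546 = 46594.45 kJ/kg


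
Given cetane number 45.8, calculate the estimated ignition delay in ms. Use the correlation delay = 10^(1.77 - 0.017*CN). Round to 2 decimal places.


delay = 10^(1.77 - 0.017*CN)
Exponent = 1.77 - 0.017*45.8 = 0.9914
delay = 10^0.9914 = 9.80 ms


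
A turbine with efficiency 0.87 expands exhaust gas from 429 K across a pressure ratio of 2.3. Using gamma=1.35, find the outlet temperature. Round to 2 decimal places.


T_out = T_in * (1 - eta * (1 - PR^(-(gamma-1)/gamma)))
Exponent = -(1.35-1)/1.35 = -0.25925926
PR^exp = 2.3^(-0.25925926) = 0.80578413
Factor = 1 - 0.87*(1 - 0.80578413) = 0.83103219
T_out = 429 * 0.83103219 = 356.51 K


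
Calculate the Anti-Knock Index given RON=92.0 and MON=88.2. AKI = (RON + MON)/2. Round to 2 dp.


AKI = (RON + MON) / 2
AKI = (92.0 + 88.2) / 2
AKI = 180.2 / 2 = 90.10


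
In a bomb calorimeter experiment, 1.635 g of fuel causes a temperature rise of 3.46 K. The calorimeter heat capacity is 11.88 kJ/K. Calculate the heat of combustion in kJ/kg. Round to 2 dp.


Hc = C_cal * delta_T / m_fuel
Q_released = 11.88 * 3.46 = 41.1048 kJ
m_fuel = 1.635 g = 1.635/1000 kg = 0.001635 kg
Hc = 41.1048 / 0.001635 = 25140.55 kJ/kg


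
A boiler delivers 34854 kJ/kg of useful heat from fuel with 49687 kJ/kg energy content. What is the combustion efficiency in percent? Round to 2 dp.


Efficiency = (Q_useful / Q_fuel) * 100
Efficiency = (34854 / 49687) * 100
Efficiency = 0.7015 * 100 = 70.15%


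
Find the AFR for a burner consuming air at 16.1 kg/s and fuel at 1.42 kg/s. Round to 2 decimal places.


AFR = m_air / m_fuel
AFR = 16.1 / 1.42 = 11.34


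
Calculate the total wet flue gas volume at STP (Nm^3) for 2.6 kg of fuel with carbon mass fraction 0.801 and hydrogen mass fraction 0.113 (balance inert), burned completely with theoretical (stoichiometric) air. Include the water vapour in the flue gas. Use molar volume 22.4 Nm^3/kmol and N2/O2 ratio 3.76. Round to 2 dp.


Per kg fuel: CO2 = (C/12 kmol)*22.4 = (0.801/12)*22.4 = 1.49520 Nm^3
Per kg fuel: H2O = (H/2 kmol)*22.4 = (0.113/2)*22.4 = 1.26560 Nm^3
O2 needed per kg fuel = C/12 + H/4 = 0.801/12 + 0.113/4 = 0.09500000 kmol
Per kg fuel: N2 = O2*3.76*22.4 = 0.09500000*3.76*22.4 = 8.00128 Nm^3
Total per kg = 1.49520 + 1.26560 + 8.00128 = 10.76208 Nm^3
Total = 10.76208 * 2.6 = 27.98 Nm^3


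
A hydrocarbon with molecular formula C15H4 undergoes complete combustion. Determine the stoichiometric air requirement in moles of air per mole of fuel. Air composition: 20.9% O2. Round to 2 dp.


Balanced combustion: C15H4 + 16 O2 -> 15 CO2 + 2 H2O
O2 needed = C + H/4 = 15 + 4/4 = 16.00 moles
Air moles = O2 / 0.209 = 16.00 / 0.209 = 76.56 moles air


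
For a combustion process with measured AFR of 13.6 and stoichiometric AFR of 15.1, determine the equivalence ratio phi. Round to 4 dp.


phi = AFR_stoich / AFR_actual
phi = 15.1 / 13.6 = 1.1103


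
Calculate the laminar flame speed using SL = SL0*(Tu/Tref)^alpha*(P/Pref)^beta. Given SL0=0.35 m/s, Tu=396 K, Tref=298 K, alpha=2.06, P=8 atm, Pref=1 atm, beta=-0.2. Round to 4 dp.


SL = SL0 * (Tu/Tref)^alpha * (P/Pref)^beta
T ratio = 396/298 = 1.32885906
(T ratio)^alpha = 1.32885906^2.06 = 1.796249
(P/Pref)^beta = 8^(-0.2) = 0.659754
SL = 0.35 * 1.796249 * 0.659754 = 0.4148 m/s


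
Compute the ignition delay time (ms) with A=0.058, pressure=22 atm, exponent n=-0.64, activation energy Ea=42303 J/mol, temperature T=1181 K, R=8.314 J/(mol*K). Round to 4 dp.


tau = A * P^n * exp(Ea/(R*T))
P^n = 22^(-0.64) = 0.13830870
Ea/(R*T) = 42303/(8.314*1181) = 4.308353
exp(Ea/(R*T)) = 74.317964
tau = 0.058 * 0.13830870 * 74.317964 = 0.5962 ms


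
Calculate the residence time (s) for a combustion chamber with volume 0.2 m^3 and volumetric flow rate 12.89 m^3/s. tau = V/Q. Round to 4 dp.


tau = V / Q_flow
tau = 0.2 / 12.89 = 0.0155 s


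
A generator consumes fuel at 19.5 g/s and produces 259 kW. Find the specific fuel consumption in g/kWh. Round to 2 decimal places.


SFC = (mf / BP) * 3600
Rate = 19.5 / 259 = 0.075290 g/(s*kW)
SFC = 0.075290 * 3600 = 271.04 g/kWh


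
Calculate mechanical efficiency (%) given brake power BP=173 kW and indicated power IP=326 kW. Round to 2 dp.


eta_mech = (BP / IP) * 100
Ratio = 173 / 326 = 0.5307
eta_mech = 0.5307 * 100 = 53.07%


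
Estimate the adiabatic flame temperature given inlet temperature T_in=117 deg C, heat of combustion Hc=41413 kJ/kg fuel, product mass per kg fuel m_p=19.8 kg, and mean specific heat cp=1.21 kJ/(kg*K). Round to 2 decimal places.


T_ad = T_in + Hc / (m_p * cp)
Denominator = 19.8 * 1.21 = 23.9580
Temperature rise = 41413 / 23.9580 = 1728.57 K
T_ad = 117 + 1728.57 = 1845.57 deg C


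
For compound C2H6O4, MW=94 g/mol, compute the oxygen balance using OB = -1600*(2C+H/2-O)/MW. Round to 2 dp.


OB = -1600 * (2C + H/2 - O) / MW
Inner = 2*2 + 6/2 - 4 = 3.00
OB = -1600 * 3.00 / 94 = -51.06%


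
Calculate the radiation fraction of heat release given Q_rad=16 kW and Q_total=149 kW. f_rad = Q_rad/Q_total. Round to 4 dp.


f_rad = Q_rad / Q_total
f_rad = 16 / 149 = 0.1074


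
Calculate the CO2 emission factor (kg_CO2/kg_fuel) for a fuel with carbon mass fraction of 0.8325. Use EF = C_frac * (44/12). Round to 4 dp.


EF = C_frac * (M_CO2 / M_C)
EF = 0.8325 * (44/12)
EF = 0.8325 * 3.666667 = 3.0525 kg_CO2/kg_fuel


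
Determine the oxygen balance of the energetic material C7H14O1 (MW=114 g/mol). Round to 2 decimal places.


OB = -1600 * (2C + H/2 - O) / MW
Inner = 2*7 + 14/2 - 1 = 20.00
OB = -1600 * 20.00 / 114 = -280.70%


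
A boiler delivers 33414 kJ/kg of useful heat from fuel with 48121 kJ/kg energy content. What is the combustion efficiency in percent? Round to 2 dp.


Efficiency = (Q_useful / Q_fuel) * 100
Efficiency = (33414 / 48121) * 100
Efficiency = 0.6944 * 100 = 69.44%


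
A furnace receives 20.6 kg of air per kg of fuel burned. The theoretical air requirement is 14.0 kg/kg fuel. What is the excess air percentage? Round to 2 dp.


Excess air = actual - stoichiometric = 20.6 - 14.0 = 6.60 kg/kg fuel
Excess air % = (excess / stoich) * 100 = (6.60 / 14.0) * 100 = 47.14%
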